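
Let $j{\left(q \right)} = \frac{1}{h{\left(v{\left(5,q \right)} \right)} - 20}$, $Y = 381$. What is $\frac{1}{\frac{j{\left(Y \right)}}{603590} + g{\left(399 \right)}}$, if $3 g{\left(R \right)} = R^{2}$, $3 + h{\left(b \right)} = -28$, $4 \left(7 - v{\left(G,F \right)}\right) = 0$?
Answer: $\frac{30783090}{1633566237029} \approx 1.8844 \cdot 10^{-5}$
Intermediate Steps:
$v{\left(G,F \right)} = 7$ ($v{\left(G,F \right)} = 7 - 0 = 7 + 0 = 7$)
$h{\left(b \right)} = -31$ ($h{\left(b \right)} = -3 - 28 = -31$)
$j{\left(q \right)} = - \frac{1}{51}$ ($j{\left(q \right)} = \frac{1}{-31 - 20} = \frac{1}{-51} = - \frac{1}{51}$)
$g{\left(R \right)} = \frac{R^{2}}{3}$
$\frac{1}{\frac{j{\left(Y \right)}}{603590} + g{\left(399 \right)}} = \frac{1}{- \frac{1}{51 \cdot 603590} + \frac{399^{2}}{3}} = \frac{1}{\left(- \frac{1}{51}\right) \frac{1}{603590} + \frac{1}{3} \cdot 159201} = \frac{1}{- \frac{1}{30783090} + 53067} = \frac{1}{\frac{1633566237029}{30783090}} = \frac{30783090}{1633566237029}$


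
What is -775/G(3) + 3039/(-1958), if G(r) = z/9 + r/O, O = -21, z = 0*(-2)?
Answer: 10619111/1958 ≈ 5423.4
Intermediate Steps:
z = 0
G(r) = -r/21 (G(r) = 0/9 + r/(-21) = 0*(⅑) + r*(-1/21) = 0 - r/21 = -r/21)
-775/G(3) + 3039/(-1958) = -775/((-1/21*3)) + 3039/(-1958) = -775/(-⅐) + 3039*(-1/1958) = -775*(-7) - 3039/1958 = 5425 - 3039/1958 = 10619111/1958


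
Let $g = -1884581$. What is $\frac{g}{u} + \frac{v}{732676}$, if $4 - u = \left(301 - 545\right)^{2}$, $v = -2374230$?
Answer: $\frac{309861152099}{10904416908} \approx 28.416$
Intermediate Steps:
$u = -59532$ ($u = 4 - \left(301 - 545\right)^{2} = 4 - \left(-244\right)^{2} = 4 - 59536 = -59532$)
$\frac{g}{u} + \frac{v}{732676} = - \frac{1884581}{-59532} - \frac{2374230}{732676} = \left(-1884581\right) \left(- \frac{1}{59532}\right) - \frac{1187115}{366338} = \frac{1884581}{59532} - \frac{1187115}{366338} = \frac{309861152099}{10904416908}$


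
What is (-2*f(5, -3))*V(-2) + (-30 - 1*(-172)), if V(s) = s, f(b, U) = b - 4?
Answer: 146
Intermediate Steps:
f(b, U) = -4 + b
(-2*f(5, -3))*V(-2) + (-30 - 1*(-172)) = -2*(-4 + 5)*(-2) + (-30 - 1*(-172)) = -2*1*(-2) + (-30 + 172) = -2*(-2) + 142 = 4 + 142 = 146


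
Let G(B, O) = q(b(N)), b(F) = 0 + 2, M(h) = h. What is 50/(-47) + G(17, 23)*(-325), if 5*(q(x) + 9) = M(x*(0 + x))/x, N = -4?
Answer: 131315/47 ≈ 2793.9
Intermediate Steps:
b(F) = 2
q(x) = -9 + x/5 (q(x) = -9 + ((x*(0 + x))/x)/5 = -9 + ((x*x)/x)/5 = -9 + (x²/x)/5 = -9 + x/5)
G(B, O) = -43/5 (G(B, O) = -9 + (⅕)*2 = -9 + ⅖ = -43/5)
50/(-47) + G(17, 23)*(-325) = 50/(-47) - 43/5*(-325) = 50*(-1/47) + 2795 = -50/47 + 2795 = 131315/47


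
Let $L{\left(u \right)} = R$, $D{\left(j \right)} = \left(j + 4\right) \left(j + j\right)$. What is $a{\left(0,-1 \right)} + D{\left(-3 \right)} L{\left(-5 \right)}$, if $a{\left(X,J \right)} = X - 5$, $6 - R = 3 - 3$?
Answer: $-41$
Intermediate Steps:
$R = 6$ ($R = 6 - \left(3 - 3\right) = 6 - 0 = 6 + 0 = 6$)
$D{\left(j \right)} = 2 j \left(4 + j\right)$ ($D{\left(j \right)} = \left(4 + j\right) 2 j = 2 j \left(4 + j\right)$)
$a{\left(X,J \right)} = -5 + X$ ($a{\left(X,J \right)} = X - 5 = -5 + X$)
$L{\left(u \right)} = 6$
$a{\left(0,-1 \right)} + D{\left(-3 \right)} L{\left(-5 \right)} = \left(-5 + 0\right) + 2 \left(-3\right) \left(4 - 3\right) 6 = -5 + 2 \left(-3\right) 1 \cdot 6 = -5 - 36 = -41$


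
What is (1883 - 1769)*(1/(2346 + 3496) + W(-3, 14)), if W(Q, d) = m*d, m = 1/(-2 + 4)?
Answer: 2331015/2921 ≈ 798.02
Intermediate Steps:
m = ½ (m = 1/2 = ½ ≈ 0.50000)
W(Q, d) = d/2
(1883 - 1769)*(1/(2346 + 3496) + W(-3, 14)) = (1883 - 1769)*(1/(2346 + 3496) + (½)*14) = 114*(1/5842 + 7) = 114*(40895/5842) = 2331015/2921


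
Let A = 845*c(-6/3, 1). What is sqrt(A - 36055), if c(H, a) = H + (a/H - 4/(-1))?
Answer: 55*I*sqrt(46)/2 ≈ 186.51*I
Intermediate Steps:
c(H, a) = 4 + H + a/H (c(H, a) = H + (a/H - 4*(-1)) = H + (a/H + 4) = H + (4 + a/H) = 4 + H + a/H)
A = 2535/2 (A = 845*(4 - 6/3 + 1/(-6/3)) = 845*(4 - 6*1/3 + 1/(-6*1/3)) = 845*(4 - 2 + 1/(-2)) = 845*(4 - 2 + 1*(-1/2)) = 845*(4 - 2 - 1/2) = 845*(3/2) = 2535/2 ≈ 1267.5)
sqrt(A - 36055) = sqrt(2535/2 - 36055) = sqrt(-69575/2) = 55*I*sqrt(46)/2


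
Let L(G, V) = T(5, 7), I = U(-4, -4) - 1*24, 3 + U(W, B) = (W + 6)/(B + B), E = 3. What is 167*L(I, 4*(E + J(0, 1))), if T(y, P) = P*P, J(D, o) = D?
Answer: 8183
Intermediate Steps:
U(W, B) = -3 + (6 + W)/(2*B) (U(W, B) = -3 + (W + 6)/(B + B) = -3 + (6 + W)/((2*B)) = -3 + (6 + W)*(1/(2*B)) = -3 + (6 + W)/(2*B))
I = -109/4 (I = (½)*(6 - 4 - 6*(-4))/(-4) - 1*24 = (½)*(-¼)*(6 - 4 + 24) - 24 = (½)*(-¼)*26 - 24 = -13/4 - 24 = -109/4 ≈ -27.250)
T(y, P) = P²
L(G, V) = 49 (L(G, V) = 7² = 49)
167*L(I, 4*(E + J(0, 1))) = 167*49 = 8183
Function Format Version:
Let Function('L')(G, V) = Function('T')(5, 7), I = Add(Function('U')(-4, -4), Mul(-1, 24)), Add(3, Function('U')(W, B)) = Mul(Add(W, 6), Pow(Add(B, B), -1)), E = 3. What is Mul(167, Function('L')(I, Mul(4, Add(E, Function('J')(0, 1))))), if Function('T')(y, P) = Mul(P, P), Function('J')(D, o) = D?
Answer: 8183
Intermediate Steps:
Function('U')(W, B) = Add(-3, Mul(Rational(1, 2), Pow(B, -1), Add(6, W))) (Function('U')(W, B) = Add(-3, Mul(Add(W, 6), Pow(Add(B, B), -1))) = Add(-3, Mul(Add(6, W), Pow(Mul(2, B), -1))) = Add(-3, Mul(Add(6, W), Mul(Rational(1, 2), Pow(B, -1)))) = Add(-3, Mul(Rational(1, 2), Pow(B, -1), Add(6, W))))
I = Rational(-109, 4) (I = Add(Mul(Rational(1, 2), Pow(-4, -1), Add(6, -4, Mul(-6, -4))), Mul(-1, 24)) = Add(Mul(Rational(1, 2), Rational(-1, 4), Add(6, -4, 24)), -24) = Add(Mul(Rational(1, 2), Rational(-1, 4), 26), -24) = Add(Rational(-13, 4), -24) = Rational(-109, 4) ≈ -27.250)
Function('T')(y, P) = Pow(P, 2)
Function('L')(G, V) = 49 (Function('L')(G, V) = Pow(7, 2) = 49)
Mul(167, Function('L')(I, Mul(4, Add(E, Function('J')(0, 1))))) = Mul(167, 49) = 8183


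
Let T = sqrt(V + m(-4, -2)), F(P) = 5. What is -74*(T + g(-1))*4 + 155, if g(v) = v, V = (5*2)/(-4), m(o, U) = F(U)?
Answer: 451 - 148*sqrt(10) ≈ -17.017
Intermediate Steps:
m(o, U) = 5
V = -5/2 (V = 10*(-1/4) = -5/2 ≈ -2.5000)
T = sqrt(10)/2 (T = sqrt(-5/2 + 5) = sqrt(5/2) = sqrt(10)/2 ≈ 1.5811)
-74*(T + g(-1))*4 + 155 = -74*(sqrt(10)/2 - 1)*4 + 155 = -74*(-1 + sqrt(10)/2)*4 + 155 = -74*(-4 + 2*sqrt(10)) + 155 = (296 - 148*sqrt(10)) + 155 = 451 - 148*sqrt(10)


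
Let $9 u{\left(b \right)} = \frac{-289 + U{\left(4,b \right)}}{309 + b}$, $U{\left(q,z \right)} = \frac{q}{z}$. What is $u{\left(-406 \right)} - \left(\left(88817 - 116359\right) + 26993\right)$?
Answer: $\frac{97351900}{177219} \approx 549.33$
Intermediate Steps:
$u{\left(b \right)} = \frac{-289 + \frac{4}{b}}{9 \left(309 + b\right)}$ ($u{\left(b \right)} = \frac{\left(-289 + \frac{4}{b}\right) \frac{1}{309 + b}}{9} = \frac{\frac{1}{309 + b} \left(-289 + \frac{4}{b}\right)}{9} = \frac{-289 + \frac{4}{b}}{9 \left(309 + b\right)}$)
$u{\left(-406 \right)} - \left(\left(88817 - 116359\right) + 26993\right) = \frac{4 - -117334}{9 \left(-406\right) \left(309 - 406\right)} - \left(\left(88817 - 116359\right) + 26993\right) = \frac{1}{9} \left(- \frac{1}{406}\right) \frac{1}{-97} \left(4 + 117334\right) - \left(-27542 + 26993\right) = \frac{1}{9} \left(- \frac{1}{406}\right) \left(- \frac{1}{97}\right) 117338 - -549 = \frac{58669}{177219} + 549 = \frac{97351900}{177219}$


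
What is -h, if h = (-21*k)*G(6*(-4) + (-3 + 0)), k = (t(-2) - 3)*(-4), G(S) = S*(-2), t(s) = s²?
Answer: -4536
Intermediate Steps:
G(S) = -2*S
k = -4 (k = ((-2)² - 3)*(-4) = (4 - 3)*(-4) = 1*(-4) = -4)
h = 4536 (h = (-21*(-4))*(-2*(6*(-4) + (-3 + 0))) = 84*(-2*(-24 - 3)) = 84*(-2*(-27)) = 84*54 = 4536)
-h = -1*4536 = -4536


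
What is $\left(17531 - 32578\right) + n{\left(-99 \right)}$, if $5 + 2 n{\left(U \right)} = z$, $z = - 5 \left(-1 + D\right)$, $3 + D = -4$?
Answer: $- \frac{30059}{2} \approx -15030.0$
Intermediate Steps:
$D = -7$ ($D = -3 - 4 = -7$)
$z = 40$ ($z = - 5 \left(-1 - 7\right) = \left(-5\right) \left(-8\right) = 40$)
$n{\left(U \right)} = \frac{35}{2}$ ($n{\left(U \right)} = - \frac{5}{2} + \frac{1}{2} \cdot 40 = - \frac{5}{2} + 20 = \frac{35}{2}$)
$\left(17531 - 32578\right) + n{\left(-99 \right)} = \left(17531 - 32578\right) + \frac{35}{2} = -15047 + \frac{35}{2} = - \frac{30059}{2}$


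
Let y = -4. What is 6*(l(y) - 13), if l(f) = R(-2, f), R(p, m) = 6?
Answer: -42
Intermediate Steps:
l(f) = 6
6*(l(y) - 13) = 6*(6 - 13) = 6*(-7) = -42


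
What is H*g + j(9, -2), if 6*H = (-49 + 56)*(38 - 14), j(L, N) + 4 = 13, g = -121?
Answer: -3379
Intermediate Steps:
j(L, N) = 9 (j(L, N) = -4 + 13 = 9)
H = 28 (H = ((-49 + 56)*(38 - 14))/6 = (7*24)/6 = (1/6)*168 = 28)
H*g + j(9, -2) = 28*(-121) + 9 = -3388 + 9 = -3379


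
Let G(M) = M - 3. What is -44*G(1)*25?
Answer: 2200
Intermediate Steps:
G(M) = -3 + M
-44*G(1)*25 = -44*(-3 + 1)*25 = -44*(-2)*25 = 88*25 = 2200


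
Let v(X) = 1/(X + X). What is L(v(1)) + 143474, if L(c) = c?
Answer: 286949/2 ≈ 1.4347e+5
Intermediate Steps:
v(X) = 1/(2*X)
L(v(1)) + 143474 = (½)/1 + 143474 = (½)*1 + 143474 = ½ + 143474 = 286949/2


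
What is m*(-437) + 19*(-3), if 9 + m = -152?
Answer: 70300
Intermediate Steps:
m = -161 (m = -9 - 152 = -161)
m*(-437) + 19*(-3) = -161*(-437) + 19*(-3) = 70357 - 57 = 70300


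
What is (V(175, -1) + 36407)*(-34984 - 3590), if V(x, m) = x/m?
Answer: -1397613168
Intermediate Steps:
(V(175, -1) + 36407)*(-34984 - 3590) = (175/(-1) + 36407)*(-34984 - 3590) = (175*(-1) + 36407)*(-38574) = (-175 + 36407)*(-38574) = 36232*(-38574) = -1397613168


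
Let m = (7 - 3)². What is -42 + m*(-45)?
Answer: -762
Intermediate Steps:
m = 16 (m = 4² = 16)
-42 + m*(-45) = -42 + 16*(-45) = -42 - 720 = -762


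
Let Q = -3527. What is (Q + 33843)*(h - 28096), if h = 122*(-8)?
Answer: -881346752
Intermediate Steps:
h = -976
(Q + 33843)*(h - 28096) = (-3527 + 33843)*(-976 - 28096) = 30316*(-29072) = -881346752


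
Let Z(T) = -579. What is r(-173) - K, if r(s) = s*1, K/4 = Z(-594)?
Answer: 2143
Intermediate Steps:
K = -2316 (K = 4*(-579) = -2316)
r(s) = s
r(-173) - K = -173 - 1*(-2316) = -173 + 2316 = 2143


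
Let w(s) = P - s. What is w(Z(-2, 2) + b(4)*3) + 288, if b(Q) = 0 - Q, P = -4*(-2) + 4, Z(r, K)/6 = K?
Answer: 300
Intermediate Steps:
Z(r, K) = 6*K
P = 12 (P = 8 + 4 = 12)
b(Q) = -Q
w(s) = 12 - s
w(Z(-2, 2) + b(4)*3) + 288 = (12 - (6*2 - 1*4*3)) + 288 = (12 - (12 - 4*3)) + 288 = (12 - (12 - 12)) + 288 = (12 - 1*0) + 288 = (12 + 0) + 288 = 12 + 288 = 300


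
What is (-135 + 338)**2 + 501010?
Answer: 542219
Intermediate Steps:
(-135 + 338)**2 + 501010 = 203**2 + 501010 = 41209 + 501010 = 542219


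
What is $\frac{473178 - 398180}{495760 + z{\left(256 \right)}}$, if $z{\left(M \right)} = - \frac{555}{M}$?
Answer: $\frac{19199488}{126914005} \approx 0.15128$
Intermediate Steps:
$\frac{473178 - 398180}{495760 + z{\left(256 \right)}} = \frac{473178 - 398180}{495760 - \frac{555}{256}} = \frac{74998}{495760 - \frac{555}{256}} = \frac{74998}{\frac{126914005}{256}} = 74998 \cdot \frac{256}{126914005} = \frac{19199488}{126914005}$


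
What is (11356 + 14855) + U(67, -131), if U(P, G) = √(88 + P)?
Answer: 26211 + √155 ≈ 26223.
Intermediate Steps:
(11356 + 14855) + U(67, -131) = (11356 + 14855) + √(88 + 67) = 26211 + √155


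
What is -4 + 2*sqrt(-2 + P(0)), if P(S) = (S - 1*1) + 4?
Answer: -2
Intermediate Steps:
P(S) = 3 + S (P(S) = (S - 1) + 4 = (-1 + S) + 4 = 3 + S)
-4 + 2*sqrt(-2 + P(0)) = -4 + 2*sqrt(-2 + (3 + 0)) = -4 + 2*sqrt(-2 + 3) = -4 + 2*sqrt(1) = -4 + 2*1 = -4 + 2 = -2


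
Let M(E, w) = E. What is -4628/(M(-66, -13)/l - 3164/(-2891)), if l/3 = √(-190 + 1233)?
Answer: -2475510436/358609 - 47710586*√1043/358609 ≈ -11200.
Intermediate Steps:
l = 3*√1043 (l = 3*√(-190 + 1233) = 3*√1043 ≈ 96.886)
-4628/(M(-66, -13)/l - 3164/(-2891)) = -4628/(-66*√1043/3129 - 3164/(-2891)) = -4628/(-22*√1043/1043 - 3164*(-1/2891)) = -4628/(-22*√1043/1043 + 452/413) = -4628/(452/413 - 22*√1043/1043)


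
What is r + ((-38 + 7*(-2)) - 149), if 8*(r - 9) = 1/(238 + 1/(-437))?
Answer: -159751243/832040 ≈ -192.00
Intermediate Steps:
r = 7488797/832040 (r = 9 + 1/(8*(238 + 1/(-437))) = 9 + 1/(8*(238 - 1/437)) = 9 + 1/(8*(104005/437)) = 9 + (⅛)*(437/104005) = 9 + 437/832040 = 7488797/832040 ≈ 9.0005)
r + ((-38 + 7*(-2)) - 149) = 7488797/832040 + ((-38 + 7*(-2)) - 149) = 7488797/832040 + ((-38 - 14) - 149) = 7488797/832040 + (-52 - 149) = 7488797/832040 - 201 = -159751243/832040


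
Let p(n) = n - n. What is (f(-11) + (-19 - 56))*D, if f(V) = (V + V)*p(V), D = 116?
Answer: -8700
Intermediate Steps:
p(n) = 0
f(V) = 0 (f(V) = (V + V)*0 = (2*V)*0 = 0)
(f(-11) + (-19 - 56))*D = (0 + (-19 - 56))*116 = (0 - 75)*116 = -75*116 = -8700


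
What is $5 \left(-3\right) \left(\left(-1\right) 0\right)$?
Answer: $0$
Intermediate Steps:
$5 \left(-3\right) \left(\left(-1\right) 0\right) = \left(-15\right) 0 = 0$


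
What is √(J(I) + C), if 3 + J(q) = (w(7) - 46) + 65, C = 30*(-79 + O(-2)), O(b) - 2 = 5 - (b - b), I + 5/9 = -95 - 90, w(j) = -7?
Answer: 3*I*√239 ≈ 46.379*I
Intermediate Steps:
I = -1670/9 (I = -5/9 + (-95 - 90) = -5/9 - 185 = -1670/9 ≈ -185.56)
O(b) = 7 (O(b) = 2 + (5 - (b - b)) = 2 + (5 - 1*0) = 2 + (5 + 0) = 2 + 5 = 7)
C = -2160 (C = 30*(-79 + 7) = 30*(-72) = -2160)
J(q) = 9 (J(q) = -3 + ((-7 - 46) + 65) = -3 + (-53 + 65) = -3 + 12 = 9)
√(J(I) + C) = √(9 - 2160) = √(-2151) = 3*I*√239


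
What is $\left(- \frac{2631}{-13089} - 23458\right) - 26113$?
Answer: $- \frac{216277396}{4363} \approx -49571.0$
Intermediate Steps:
$\left(- \frac{2631}{-13089} - 23458\right) - 26113 = \left(\left(-2631\right) \left(- \frac{1}{13089}\right) - 23458\right) - 26113 = \left(\frac{877}{4363} - 23458\right) - 26113 = - \frac{102346377}{4363} - 26113 = - \frac{216277396}{4363}$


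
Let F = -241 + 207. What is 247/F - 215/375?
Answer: -19987/2550 ≈ -7.8380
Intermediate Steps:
F = -34
247/F - 215/375 = 247/(-34) - 215/375 = 247*(-1/34) - 215*1/375 = -247/34 - 43/75 = -19987/2550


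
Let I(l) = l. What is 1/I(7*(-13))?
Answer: -1/91 ≈ -0.010989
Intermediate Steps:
1/I(7*(-13)) = 1/(7*(-13)) = 1/(-91) = -1/91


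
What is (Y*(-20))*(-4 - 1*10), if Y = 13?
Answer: 3640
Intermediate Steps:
(Y*(-20))*(-4 - 1*10) = (13*(-20))*(-4 - 1*10) = -260*(-4 - 10) = -260*(-14) = 3640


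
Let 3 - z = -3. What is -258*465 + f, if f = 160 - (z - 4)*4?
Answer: -119818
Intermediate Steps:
z = 6 (z = 3 - 1*(-3) = 3 + 3 = 6)
f = 152 (f = 160 - (6 - 4)*4 = 160 - 2*4 = 160 - 1*8 = 160 - 8 = 152)
-258*465 + f = -258*465 + 152 = -119970 + 152 = -119818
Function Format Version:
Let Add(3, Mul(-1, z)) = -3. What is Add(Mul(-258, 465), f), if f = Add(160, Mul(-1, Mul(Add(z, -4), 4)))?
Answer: -119818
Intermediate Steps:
z = 6 (z = Add(3, Mul(-1, -3)) = Add(3, 3) = 6)
f = 152 (f = Add(160, Mul(-1, Mul(Add(6, -4), 4))) = Add(160, Mul(-1, Mul(2, 4))) = Add(160, Mul(-1, 8)) = Add(160, -8) = 152)
Add(Mul(-258, 465), f) = Add(Mul(-258, 465), 152) = Add(-119970, 152) = -119818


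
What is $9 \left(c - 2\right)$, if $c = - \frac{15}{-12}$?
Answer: $- \frac{27}{4} \approx -6.75$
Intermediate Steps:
$c = \frac{5}{4}$ ($c = \left(-15\right) \left(- \frac{1}{12}\right) = \frac{5}{4} \approx 1.25$)
$9 \left(c - 2\right) = 9 \left(\frac{5}{4} - 2\right) = 9 \left(- \frac{3}{4}\right) = - \frac{27}{4}$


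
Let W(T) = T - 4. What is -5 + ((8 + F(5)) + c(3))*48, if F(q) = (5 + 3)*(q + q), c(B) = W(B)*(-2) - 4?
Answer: 4123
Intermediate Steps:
W(T) = -4 + T
c(B) = 4 - 2*B (c(B) = (-4 + B)*(-2) - 4 = (8 - 2*B) - 4 = 4 - 2*B)
F(q) = 16*q (F(q) = 8*(2*q) = 16*q)
-5 + ((8 + F(5)) + c(3))*48 = -5 + ((8 + 16*5) + (4 - 2*3))*48 = -5 + ((8 + 80) + (4 - 6))*48 = -5 + (88 - 2)*48 = -5 + 86*48 = -5 + 4128 = 4123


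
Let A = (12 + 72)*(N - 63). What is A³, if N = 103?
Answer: 37933056000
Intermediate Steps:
A = 3360 (A = (12 + 72)*(103 - 63) = 84*40 = 3360)
A³ = 3360³ = 37933056000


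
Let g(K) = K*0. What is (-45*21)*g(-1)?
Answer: 0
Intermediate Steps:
g(K) = 0
(-45*21)*g(-1) = -45*21*0 = -945*0 = 0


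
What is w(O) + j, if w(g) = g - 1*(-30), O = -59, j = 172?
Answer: 143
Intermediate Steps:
w(g) = 30 + g (w(g) = g + 30 = 30 + g)
w(O) + j = (30 - 59) + 172 = -29 + 172 = 143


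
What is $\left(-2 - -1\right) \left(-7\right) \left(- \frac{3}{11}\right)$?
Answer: $- \frac{21}{11} \approx -1.9091$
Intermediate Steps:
$\left(-2 - -1\right) \left(-7\right) \left(- \frac{3}{11}\right) = \left(-2 + 1\right) \left(-7\right) \left(\left(-3\right) \frac{1}{11}\right) = \left(-1\right) \left(-7\right) \left(- \frac{3}{11}\right) = 7 \left(- \frac{3}{11}\right) = - \frac{21}{11}$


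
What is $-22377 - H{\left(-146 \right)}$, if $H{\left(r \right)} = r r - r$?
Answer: $-43839$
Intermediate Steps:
$H{\left(r \right)} = r^{2} - r$
$-22377 - H{\left(-146 \right)} = -22377 - - 146 \left(-1 - 146\right) = -22377 - \left(-146\right) \left(-147\right) = -22377 - 21462 = -43839$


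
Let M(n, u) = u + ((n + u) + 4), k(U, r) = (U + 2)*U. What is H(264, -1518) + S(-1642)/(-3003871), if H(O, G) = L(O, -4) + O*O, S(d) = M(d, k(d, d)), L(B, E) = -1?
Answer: 209349405223/3003871 ≈ 69693.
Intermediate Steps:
k(U, r) = U*(2 + U) (k(U, r) = (2 + U)*U = U*(2 + U))
M(n, u) = 4 + n + 2*u (M(n, u) = u + (4 + n + u) = 4 + n + 2*u)
S(d) = 4 + d + 2*d*(2 + d) (S(d) = 4 + d + 2*(d*(2 + d)) = 4 + d + 2*d*(2 + d))
H(O, G) = -1 + O² (H(O, G) = -1 + O*O = -1 + O²)
H(264, -1518) + S(-1642)/(-3003871) = (-1 + 264²) + (4 - 1642 + 2*(-1642)*(2 - 1642))/(-3003871) = (-1 + 69696) + (4 - 1642 + 2*(-1642)*(-1640))*(-1/3003871) = 69695 + (4 - 1642 + 5385760)*(-1/3003871) = 69695 + 5384122*(-1/3003871) = 69695 - 5384122/3003871 = 209349405223/3003871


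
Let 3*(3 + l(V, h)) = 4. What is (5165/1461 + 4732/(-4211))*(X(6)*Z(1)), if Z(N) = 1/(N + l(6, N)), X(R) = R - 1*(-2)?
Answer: -59345452/2050757 ≈ -28.938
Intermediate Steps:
l(V, h) = -5/3 (l(V, h) = -3 + (1/3)*4 = -3 + 4/3 = -5/3)
X(R) = 2 + R (X(R) = R + 2 = 2 + R)
Z(N) = 1/(-5/3 + N) (Z(N) = 1/(N - 5/3) = 1/(-5/3 + N))
(5165/1461 + 4732/(-4211))*(X(6)*Z(1)) = (5165/1461 + 4732/(-4211))*((2 + 6)*(3/(-5 + 3*1))) = (5165*(1/1461) + 4732*(-1/4211))*(8*(3/(-5 + 3))) = (5165/1461 - 4732/4211)*(8*(3/(-2))) = 14836363*(8*(3*(-1/2)))/6152271 = 14836363*(8*(-3/2))/6152271 = (14836363/6152271)*(-12) = -59345452/2050757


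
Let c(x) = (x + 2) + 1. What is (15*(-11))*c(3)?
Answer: -990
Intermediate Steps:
c(x) = 3 + x (c(x) = (2 + x) + 1 = 3 + x)
(15*(-11))*c(3) = (15*(-11))*(3 + 3) = -165*6 = -990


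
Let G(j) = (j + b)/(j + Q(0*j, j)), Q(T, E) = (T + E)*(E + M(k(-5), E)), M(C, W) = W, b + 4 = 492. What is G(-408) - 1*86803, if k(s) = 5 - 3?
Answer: -721593337/8313 ≈ -86803.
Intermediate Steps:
k(s) = 2
b = 488 (b = -4 + 492 = 488)
Q(T, E) = 2*E*(E + T) (Q(T, E) = (T + E)*(E + E) = (E + T)*(2*E) = 2*E*(E + T))
G(j) = (488 + j)/(j + 2*j²) (G(j) = (j + 488)/(j + 2*j*(j + 0*j)) = (488 + j)/(j + 2*j*(j + 0)) = (488 + j)/(j + 2*j*j) = (488 + j)/(j + 2*j²))
G(-408) - 1*86803 = (488 - 408)/((-408)*(1 + 2*(-408))) - 1*86803 = -1/408*80/(1 - 816) - 86803 = -1/408*80/(-815) - 86803 = -1/408*(-1/815)*80 - 86803 = 2/8313 - 86803 = -721593337/8313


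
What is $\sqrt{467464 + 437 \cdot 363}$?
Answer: $\sqrt{626095} \approx 791.26$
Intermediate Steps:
$\sqrt{467464 + 437 \cdot 363} = \sqrt{467464 + 158631} = \sqrt{626095}$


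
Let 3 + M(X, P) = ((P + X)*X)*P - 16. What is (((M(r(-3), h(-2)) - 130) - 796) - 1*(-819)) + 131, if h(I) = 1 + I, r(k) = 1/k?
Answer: 41/9 ≈ 4.5556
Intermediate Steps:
M(X, P) = -19 + P*X*(P + X) (M(X, P) = -3 + (((P + X)*X)*P - 16) = -3 + ((X*(P + X))*P - 16) = -3 + (P*X*(P + X) - 16) = -3 + (-16 + P*X*(P + X)) = -19 + P*X*(P + X))
(((M(r(-3), h(-2)) - 130) - 796) - 1*(-819)) + 131 = ((((-19 + (1 - 2)*(1/(-3))² + (1 - 2)²/(-3)) - 130) - 796) - 1*(-819)) + 131 = ((((-19 - (-⅓)² - ⅓*(-1)²) - 130) - 796) + 819) + 131 = ((((-19 - 1*⅑ - ⅓*1) - 130) - 796) + 819) + 131 = ((((-19 - ⅑ - ⅓) - 130) - 796) + 819) + 131 = (((-175/9 - 130) - 796) + 819) + 131 = ((-1345/9 - 796) + 819) + 131 = (-8509/9 + 819) + 131 = -1138/9 + 131 = 41/9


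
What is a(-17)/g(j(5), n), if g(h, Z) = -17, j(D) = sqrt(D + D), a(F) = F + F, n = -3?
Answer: 2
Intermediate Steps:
a(F) = 2*F
j(D) = sqrt(2)*sqrt(D) (j(D) = sqrt(2*D) = sqrt(2)*sqrt(D))
a(-17)/g(j(5), n) = (2*(-17))/(-17) = -34*(-1/17) = 2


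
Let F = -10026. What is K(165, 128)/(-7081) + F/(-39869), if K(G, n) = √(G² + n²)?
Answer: 10026/39869 - √43609/7081 ≈ 0.22198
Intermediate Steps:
K(165, 128)/(-7081) + F/(-39869) = √(165² + 128²)/(-7081) - 10026/(-39869) = √(27225 + 16384)*(-1/7081) - 10026*(-1/39869) = √43609*(-1/7081) + 10026/39869 = -√43609/7081 + 10026/39869 = 10026/39869 - √43609/7081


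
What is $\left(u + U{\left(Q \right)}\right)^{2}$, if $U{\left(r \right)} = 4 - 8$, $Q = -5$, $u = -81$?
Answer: $7225$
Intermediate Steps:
$U{\left(r \right)} = -4$ ($U{\left(r \right)} = 4 - 8 = -4$)
$\left(u + U{\left(Q \right)}\right)^{2} = \left(-81 - 4\right)^{2} = \left(-85\right)^{2} = 7225$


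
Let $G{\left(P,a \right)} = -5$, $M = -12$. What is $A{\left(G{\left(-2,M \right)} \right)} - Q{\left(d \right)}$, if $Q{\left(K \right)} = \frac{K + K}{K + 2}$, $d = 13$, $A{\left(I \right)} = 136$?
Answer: $\frac{2014}{15} \approx 134.27$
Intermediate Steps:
$Q{\left(K \right)} = \frac{2 K}{2 + K}$
$A{\left(G{\left(-2,M \right)} \right)} - Q{\left(d \right)} = 136 - 2 \cdot 13 \frac{1}{2 + 13} = 136 - 2 \cdot 13 \cdot \frac{1}{15} = 136 - \frac{26}{15} = \frac{2014}{15}$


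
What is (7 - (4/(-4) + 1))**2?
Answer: 49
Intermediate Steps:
(7 - (4/(-4) + 1))**2 = (7 - (4*(-1/4) + 1))**2 = (7 - (-1 + 1))**2 = (7 - 1*0)**2 = (7 + 0)**2 = 7**2 = 49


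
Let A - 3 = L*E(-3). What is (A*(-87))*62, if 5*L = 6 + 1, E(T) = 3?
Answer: -194184/5 ≈ -38837.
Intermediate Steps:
L = 7/5 (L = (6 + 1)/5 = (⅕)*7 = 7/5 ≈ 1.4000)
A = 36/5 (A = 3 + (7/5)*3 = 3 + 21/5 = 36/5 ≈ 7.2000)
(A*(-87))*62 = ((36/5)*(-87))*62 = -3132/5*62 = -194184/5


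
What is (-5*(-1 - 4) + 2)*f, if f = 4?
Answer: 108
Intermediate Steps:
(-5*(-1 - 4) + 2)*f = (-5*(-1 - 4) + 2)*4 = (-5*(-5) + 2)*4 = (25 + 2)*4 = 27*4 = 108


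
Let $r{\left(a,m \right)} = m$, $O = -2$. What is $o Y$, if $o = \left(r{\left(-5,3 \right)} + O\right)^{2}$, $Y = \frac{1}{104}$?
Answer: $\frac{1}{104} \approx 0.0096154$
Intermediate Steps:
$Y = \frac{1}{104} \approx 0.0096154$
$o = 1$ ($o = \left(3 - 2\right)^{2} = 1^{2} = 1$)
$o Y = 1 \cdot \frac{1}{104} = \frac{1}{104}$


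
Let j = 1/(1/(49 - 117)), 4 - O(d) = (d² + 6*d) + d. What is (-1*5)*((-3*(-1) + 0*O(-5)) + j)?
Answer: 325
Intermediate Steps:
O(d) = 4 - d² - 7*d (O(d) = 4 - ((d² + 6*d) + d) = 4 - (d² + 7*d) = 4 + (-d² - 7*d) = 4 - d² - 7*d)
j = -68 (j = 1/(1/(-68)) = 1/(-1/68) = -68)
(-1*5)*((-3*(-1) + 0*O(-5)) + j) = (-1*5)*((-3*(-1) + 0*(4 - 1*(-5)² - 7*(-5))) - 68) = -5*((3 + 0*(4 - 1*25 + 35)) - 68) = -5*((3 + 0*(4 - 25 + 35)) - 68) = -5*((3 + 0*14) - 68) = -5*((3 + 0) - 68) = -5*(3 - 68) = -5*(-65) = 325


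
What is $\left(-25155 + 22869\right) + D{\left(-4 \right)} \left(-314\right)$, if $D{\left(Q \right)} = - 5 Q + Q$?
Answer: $-7310$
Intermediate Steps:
$D{\left(Q \right)} = - 4 Q$
$\left(-25155 + 22869\right) + D{\left(-4 \right)} \left(-314\right) = \left(-25155 + 22869\right) + \left(-4\right) \left(-4\right) \left(-314\right) = -2286 + 16 \left(-314\right) = -2286 - 5024 = -7310$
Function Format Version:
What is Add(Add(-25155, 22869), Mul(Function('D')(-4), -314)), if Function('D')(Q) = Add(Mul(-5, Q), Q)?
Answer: -7310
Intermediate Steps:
Function('D')(Q) = Mul(-4, Q)
Add(Add(-25155, 22869), Mul(Function('D')(-4), -314)) = Add(Add(-25155, 22869), Mul(Mul(-4, -4), -314)) = Add(-2286, Mul(16, -314)) = Add(-2286, -5024) = -7310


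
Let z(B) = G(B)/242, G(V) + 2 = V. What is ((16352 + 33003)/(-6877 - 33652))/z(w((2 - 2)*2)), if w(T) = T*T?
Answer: 5971955/40529 ≈ 147.35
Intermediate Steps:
w(T) = T²
G(V) = -2 + V
z(B) = -1/121 + B/242 (z(B) = (-2 + B)/242 = (-2 + B)*(1/242) = -1/121 + B/242)
((16352 + 33003)/(-6877 - 33652))/z(w((2 - 2)*2)) = ((16352 + 33003)/(-6877 - 33652))/(-1/121 + ((2 - 2)*2)²/242) = (49355/(-40529))/(-1/121 + (0*2)²/242) = (49355*(-1/40529))/(-1/121 + (1/242)*0²) = -49355/(40529*(-1/121 + (1/242)*0)) = -49355/(40529*(-1/121 + 0)) = -49355/(40529*(-1/121)) = -49355/40529*(-121) = 5971955/40529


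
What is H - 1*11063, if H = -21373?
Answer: -32436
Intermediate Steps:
H - 1*11063 = -21373 - 1*11063 = -21373 - 11063 = -32436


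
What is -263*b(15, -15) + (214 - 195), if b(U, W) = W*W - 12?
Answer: -56000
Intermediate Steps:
b(U, W) = -12 + W² (b(U, W) = W² - 12 = -12 + W²)
-263*b(15, -15) + (214 - 195) = -263*(-12 + (-15)²) + (214 - 195) = -263*(-12 + 225) + 19 = -263*213 + 19 = -56019 + 19 = -56000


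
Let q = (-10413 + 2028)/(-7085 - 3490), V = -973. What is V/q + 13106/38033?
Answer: -26081980591/21260447 ≈ -1226.8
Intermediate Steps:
q = 559/705 (q = -8385/(-10575) = -8385*(-1/10575) = 559/705 ≈ 0.79291)
V/q + 13106/38033 = -973/559/705 + 13106/38033 = -973*705/559 + 13106*(1/38033) = -685965/559 + 13106/38033 = -26081980591/21260447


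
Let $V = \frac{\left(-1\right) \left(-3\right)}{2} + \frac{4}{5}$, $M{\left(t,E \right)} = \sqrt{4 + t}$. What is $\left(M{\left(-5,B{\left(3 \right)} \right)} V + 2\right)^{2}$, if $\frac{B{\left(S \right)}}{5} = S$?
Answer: $- \frac{129}{100} + \frac{46 i}{5} \approx -1.29 + 9.2 i$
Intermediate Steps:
$B{\left(S \right)} = 5 S$
$V = \frac{23}{10}$ ($V = 3 \cdot \frac{1}{2} + 4 \cdot \frac{1}{5} = \frac{3}{2} + \frac{4}{5} = \frac{23}{10} \approx 2.3$)
$\left(M{\left(-5,B{\left(3 \right)} \right)} V + 2\right)^{2} = \left(\sqrt{4 - 5} \cdot \frac{23}{10} + 2\right)^{2} = \left(\sqrt{-1} \cdot \frac{23}{10} + 2\right)^{2} = \left(i \frac{23}{10} + 2\right)^{2} = \left(\frac{23 i}{10} + 2\right)^{2} = \left(2 + \frac{23 i}{10}\right)^{2}$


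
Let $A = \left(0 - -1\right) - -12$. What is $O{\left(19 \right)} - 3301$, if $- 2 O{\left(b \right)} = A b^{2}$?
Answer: $- \frac{11295}{2} \approx -5647.5$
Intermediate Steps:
$A = 13$ ($A = \left(0 + 1\right) + 12 = 1 + 12 = 13$)
$O{\left(b \right)} = - \frac{13 b^{2}}{2}$
$O{\left(19 \right)} - 3301 = - \frac{13 \cdot 19^{2}}{2} - 3301 = \left(- \frac{13}{2}\right) 361 - 3301 = - \frac{4693}{2} - 3301 = - \frac{11295}{2}$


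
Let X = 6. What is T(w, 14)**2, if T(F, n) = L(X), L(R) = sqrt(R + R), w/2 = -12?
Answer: 12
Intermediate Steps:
w = -24 (w = 2*(-12) = -24)
L(R) = sqrt(2)*sqrt(R) (L(R) = sqrt(2*R) = sqrt(2)*sqrt(R))
T(F, n) = 2*sqrt(3) (T(F, n) = sqrt(2)*sqrt(6) = 2*sqrt(3))
T(w, 14)**2 = (2*sqrt(3))**2 = 12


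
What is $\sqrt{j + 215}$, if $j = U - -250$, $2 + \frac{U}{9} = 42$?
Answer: $5 \sqrt{33} \approx 28.723$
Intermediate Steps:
$U = 360$ ($U = -18 + 9 \cdot 42 = -18 + 378 = 360$)
$j = 610$ ($j = 360 - -250 = 360 + 250 = 610$)
$\sqrt{j + 215} = \sqrt{610 + 215} = \sqrt{825} = 5 \sqrt{33}$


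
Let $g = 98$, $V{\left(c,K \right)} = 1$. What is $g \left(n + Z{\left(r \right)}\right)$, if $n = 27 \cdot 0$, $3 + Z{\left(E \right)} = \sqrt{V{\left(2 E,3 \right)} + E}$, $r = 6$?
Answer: $-294 + 98 \sqrt{7} \approx -34.716$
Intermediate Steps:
$Z{\left(E \right)} = -3 + \sqrt{1 + E}$
$n = 0$
$g \left(n + Z{\left(r \right)}\right) = 98 \left(0 - \left(3 - \sqrt{1 + 6}\right)\right) = 98 \left(0 - \left(3 - \sqrt{7}\right)\right) = 98 \left(-3 + \sqrt{7}\right) = -294 + 98 \sqrt{7}$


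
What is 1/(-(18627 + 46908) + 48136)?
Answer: -1/17399 ≈ -5.7475e-5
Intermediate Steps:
1/(-(18627 + 46908) + 48136) = 1/(-1*65535 + 48136) = 1/(-65535 + 48136) = 1/(-17399) = -1/17399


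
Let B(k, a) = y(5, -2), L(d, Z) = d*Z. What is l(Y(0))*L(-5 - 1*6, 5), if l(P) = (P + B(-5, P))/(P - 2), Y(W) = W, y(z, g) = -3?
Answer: -165/2 ≈ -82.500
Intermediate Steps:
L(d, Z) = Z*d
B(k, a) = -3
l(P) = (-3 + P)/(-2 + P) (l(P) = (P - 3)/(P - 2) = (-3 + P)/(-2 + P))
l(Y(0))*L(-5 - 1*6, 5) = ((-3 + 0)/(-2 + 0))*(5*(-5 - 1*6)) = (-3/(-2))*(5*(-5 - 6)) = (-½*(-3))*(5*(-11)) = (3/2)*(-55) = -165/2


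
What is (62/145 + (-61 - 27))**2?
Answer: 161239204/21025 ≈ 7668.9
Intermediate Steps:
(62/145 + (-61 - 27))**2 = (62*(1/145) - 88)**2 = (62/145 - 88)**2 = (-12698/145)**2 = 161239204/21025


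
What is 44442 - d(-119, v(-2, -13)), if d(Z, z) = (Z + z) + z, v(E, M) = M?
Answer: 44587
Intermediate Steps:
d(Z, z) = Z + 2*z
44442 - d(-119, v(-2, -13)) = 44442 - (-119 + 2*(-13)) = 44442 - (-119 - 26) = 44442 - 1*(-145) = 44442 + 145 = 44587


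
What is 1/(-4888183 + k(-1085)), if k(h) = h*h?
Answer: -1/3710958 ≈ -2.6947e-7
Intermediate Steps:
k(h) = h²
1/(-4888183 + k(-1085)) = 1/(-4888183 + (-1085)²) = 1/(-4888183 + 1177225) = 1/(-3710958) = -1/3710958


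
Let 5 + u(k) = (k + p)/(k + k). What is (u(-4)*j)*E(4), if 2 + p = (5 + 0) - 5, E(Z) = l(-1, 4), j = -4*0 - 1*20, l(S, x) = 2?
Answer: 170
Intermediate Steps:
j = -20 (j = 0 - 20 = -20)
E(Z) = 2
p = -2 (p = -2 + ((5 + 0) - 5) = -2 + (5 - 5) = -2 + 0 = -2)
u(k) = -5 + (-2 + k)/(2*k) (u(k) = -5 + (k - 2)/(k + k) = -5 + (-2 + k)/((2*k)) = -5 + (-2 + k)*(1/(2*k)) = -5 + (-2 + k)/(2*k))
(u(-4)*j)*E(4) = ((-9/2 - 1/(-4))*(-20))*2 = ((-9/2 - 1*(-¼))*(-20))*2 = ((-9/2 + ¼)*(-20))*2 = -17/4*(-20)*2 = 85*2 = 170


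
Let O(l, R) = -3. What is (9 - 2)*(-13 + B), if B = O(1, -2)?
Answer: -112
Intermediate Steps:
B = -3
(9 - 2)*(-13 + B) = (9 - 2)*(-13 - 3) = 7*(-16) = -112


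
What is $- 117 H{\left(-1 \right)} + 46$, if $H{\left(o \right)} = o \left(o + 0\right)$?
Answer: $-71$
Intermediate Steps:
$H{\left(o \right)} = o^{2}$ ($H{\left(o \right)} = o o = o^{2}$)
$- 117 H{\left(-1 \right)} + 46 = - 117 \left(-1\right)^{2} + 46 = \left(-117\right) 1 + 46 = -117 + 46 = -71$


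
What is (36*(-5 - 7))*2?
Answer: -864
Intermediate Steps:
(36*(-5 - 7))*2 = (36*(-12))*2 = -432*2 = -864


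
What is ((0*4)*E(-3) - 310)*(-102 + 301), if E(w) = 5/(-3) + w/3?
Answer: -61690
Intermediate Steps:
E(w) = -5/3 + w/3 (E(w) = 5*(-⅓) + w*(⅓) = -5/3 + w/3)
((0*4)*E(-3) - 310)*(-102 + 301) = ((0*4)*(-5/3 + (⅓)*(-3)) - 310)*(-102 + 301) = (0*(-5/3 - 1) - 310)*199 = (0*(-8/3) - 310)*199 = (0 - 310)*199 = -310*199 = -61690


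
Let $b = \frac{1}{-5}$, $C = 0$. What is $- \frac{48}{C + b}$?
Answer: $240$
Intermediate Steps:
$b = - \frac{1}{5} \approx -0.2$
$- \frac{48}{C + b} = - \frac{48}{0 - \frac{1}{5}} = - \frac{48}{- \frac{1}{5}} = \left(-48\right) \left(-5\right) = 240$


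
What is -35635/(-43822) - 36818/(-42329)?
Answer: 3121832311/1854941438 ≈ 1.6830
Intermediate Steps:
-35635/(-43822) - 36818/(-42329) = -35635*(-1/43822) - 36818*(-1/42329) = 35635/43822 + 36818/42329 = 3121832311/1854941438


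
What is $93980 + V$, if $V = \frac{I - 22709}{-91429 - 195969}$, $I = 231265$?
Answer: $\frac{13504727742}{143699} \approx 93979.0$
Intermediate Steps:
$V = - \frac{104278}{143699}$ ($V = \frac{231265 - 22709}{-91429 - 195969} = \frac{208556}{-287398} = 208556 \left(- \frac{1}{287398}\right) = - \frac{104278}{143699} \approx -0.72567$)
$93980 + V = 93980 - \frac{104278}{143699} = \frac{13504727742}{143699}$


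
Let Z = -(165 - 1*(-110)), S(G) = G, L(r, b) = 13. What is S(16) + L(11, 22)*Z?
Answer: -3559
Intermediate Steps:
Z = -275 (Z = -(165 + 110) = -1*275 = -275)
S(16) + L(11, 22)*Z = 16 + 13*(-275) = 16 - 3575 = -3559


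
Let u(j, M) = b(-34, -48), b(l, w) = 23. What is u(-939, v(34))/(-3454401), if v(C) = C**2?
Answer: -23/3454401 ≈ -6.6582e-6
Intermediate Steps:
u(j, M) = 23
u(-939, v(34))/(-3454401) = 23/(-3454401) = 23*(-1/3454401) = -23/3454401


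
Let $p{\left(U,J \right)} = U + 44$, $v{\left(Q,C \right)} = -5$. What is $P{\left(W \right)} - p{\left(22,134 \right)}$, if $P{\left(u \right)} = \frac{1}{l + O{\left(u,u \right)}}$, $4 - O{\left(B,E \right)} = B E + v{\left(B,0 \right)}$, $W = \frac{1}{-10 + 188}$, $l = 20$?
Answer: $- \frac{60611426}{918835} \approx -65.966$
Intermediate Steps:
$W = \frac{1}{178} \approx 0.005618$
$p{\left(U,J \right)} = 44 + U$
$O{\left(B,E \right)} = 9 - B E$ ($O{\left(B,E \right)} = 4 - \left(B E - 5\right) = 4 - \left(-5 + B E\right) = 9 - B E$)
$P{\left(u \right)} = \frac{1}{29 - u^{2}}$ ($P{\left(u \right)} = \frac{1}{20 - \left(-9 + u u\right)} = \frac{1}{20 - \left(-9 + u^{2}\right)} = \frac{1}{29 - u^{2}}$)
$P{\left(W \right)} - p{\left(22,134 \right)} = - \frac{1}{-29 + \left(\frac{1}{178}\right)^{2}} - \left(44 + 22\right) = - \frac{1}{-29 + \frac{1}{31684}} - 66 = - \frac{1}{- \frac{918835}{31684}} - 66 = \left(-1\right) \left(- \frac{31684}{918835}\right) - 66 = \frac{31684}{918835} - 66 = - \frac{60611426}{918835}$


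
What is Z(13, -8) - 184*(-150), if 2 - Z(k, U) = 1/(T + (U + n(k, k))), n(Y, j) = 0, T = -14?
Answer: 607245/22 ≈ 27602.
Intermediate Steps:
Z(k, U) = 2 - 1/(-14 + U) (Z(k, U) = 2 - 1/(-14 + (U + 0)) = 2 - 1/(-14 + U))
Z(13, -8) - 184*(-150) = (-29 + 2*(-8))/(-14 - 8) - 184*(-150) = (-29 - 16)/(-22) + 27600 = -1/22*(-45) + 27600 = 45/22 + 27600 = 607245/22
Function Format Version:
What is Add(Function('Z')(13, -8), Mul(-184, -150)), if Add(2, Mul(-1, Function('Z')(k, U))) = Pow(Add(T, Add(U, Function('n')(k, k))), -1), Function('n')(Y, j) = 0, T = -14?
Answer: Rational(607245, 22) ≈ 27602.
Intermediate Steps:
Function('Z')(k, U) = Add(2, Mul(-1, Pow(Add(-14, U), -1))) (Function('Z')(k, U) = Add(2, Mul(-1, Pow(Add(-14, Add(U, 0)), -1))) = Add(2, Mul(-1, Pow(Add(-14, U), -1))))
Add(Function('Z')(13, -8), Mul(-184, -150)) = Add(Mul(Pow(Add(-14, -8), -1), Add(-29, Mul(2, -8))), Mul(-184, -150)) = Add(Mul(Pow(-22, -1), Add(-29, -16)), 27600) = Add(Mul(Rational(-1, 22), -45), 27600) = Add(Rational(45, 22), 27600) = Rational(607245, 22)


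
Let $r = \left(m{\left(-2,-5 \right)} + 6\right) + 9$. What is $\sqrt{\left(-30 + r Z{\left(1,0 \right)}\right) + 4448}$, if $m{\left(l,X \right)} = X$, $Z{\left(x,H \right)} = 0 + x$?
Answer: $6 \sqrt{123} \approx 66.543$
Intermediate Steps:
$Z{\left(x,H \right)} = x$
$r = 10$ ($r = \left(-5 + 6\right) + 9 = 1 + 9 = 10$)
$\sqrt{\left(-30 + r Z{\left(1,0 \right)}\right) + 4448} = \sqrt{\left(-30 + 10 \cdot 1\right) + 4448} = \sqrt{\left(-30 + 10\right) + 4448} = \sqrt{-20 + 4448} = \sqrt{4428} = 6 \sqrt{123}$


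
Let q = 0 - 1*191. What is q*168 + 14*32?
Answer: -31640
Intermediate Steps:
q = -191 (q = 0 - 191 = -191)
q*168 + 14*32 = -191*168 + 14*32 = -32088 + 448 = -31640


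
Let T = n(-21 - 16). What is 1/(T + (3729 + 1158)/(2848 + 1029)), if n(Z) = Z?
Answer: -3877/138562 ≈ -0.027980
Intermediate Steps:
T = -37 (T = -21 - 16 = -37)
1/(T + (3729 + 1158)/(2848 + 1029)) = 1/(-37 + (3729 + 1158)/(2848 + 1029)) = 1/(-37 + 4887/3877) = 1/(-138562/3877) = -3877/138562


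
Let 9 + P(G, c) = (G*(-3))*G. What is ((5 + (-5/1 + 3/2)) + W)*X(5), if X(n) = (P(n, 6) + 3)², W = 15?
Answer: 216513/2 ≈ 1.0826e+5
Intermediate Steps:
P(G, c) = -9 - 3*G² (P(G, c) = -9 + (G*(-3))*G = -9 + (-3*G)*G = -9 - 3*G²)
X(n) = (-6 - 3*n²)² (X(n) = ((-9 - 3*n²) + 3)² = (-6 - 3*n²)²)
((5 + (-5/1 + 3/2)) + W)*X(5) = ((5 + (-5/1 + 3/2)) + 15)*(9*(2 + 5²)²) = ((5 + (-5*1 + 3*(½))) + 15)*(9*(2 + 25)²) = ((5 + (-5 + 3/2)) + 15)*(9*27²) = ((5 - 7/2) + 15)*(9*729) = (3/2 + 15)*6561 = (33/2)*6561 = 216513/2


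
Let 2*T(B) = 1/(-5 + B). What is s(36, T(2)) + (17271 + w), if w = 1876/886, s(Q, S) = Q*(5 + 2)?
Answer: 7763627/443 ≈ 17525.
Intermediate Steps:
T(B) = 1/(2*(-5 + B))
s(Q, S) = 7*Q (s(Q, S) = Q*7 = 7*Q)
w = 938/443 (w = 1876*(1/886) = 938/443 ≈ 2.1174)
s(36, T(2)) + (17271 + w) = 7*36 + (17271 + 938/443) = 252 + 7651991/443 = 7763627/443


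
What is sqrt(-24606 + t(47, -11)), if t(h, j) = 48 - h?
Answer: I*sqrt(24605) ≈ 156.86*I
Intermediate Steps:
sqrt(-24606 + t(47, -11)) = sqrt(-24606 + (48 - 1*47)) = sqrt(-24606 + (48 - 47)) = sqrt(-24606 + 1) = sqrt(-24605) = I*sqrt(24605)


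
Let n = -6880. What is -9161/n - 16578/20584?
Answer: 9314173/17702240 ≈ 0.52616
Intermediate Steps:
-9161/n - 16578/20584 = -9161/(-6880) - 16578/20584 = -9161*(-1/6880) - 16578*1/20584 = 9161/6880 - 8289/10292 = 9314173/17702240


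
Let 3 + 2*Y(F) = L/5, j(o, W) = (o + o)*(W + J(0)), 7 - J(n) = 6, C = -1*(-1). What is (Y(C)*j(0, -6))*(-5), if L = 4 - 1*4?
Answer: 0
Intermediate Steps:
C = 1
J(n) = 1 (J(n) = 7 - 1*6 = 7 - 6 = 1)
L = 0 (L = 4 - 4 = 0)
j(o, W) = 2*o*(1 + W) (j(o, W) = (o + o)*(W + 1) = (2*o)*(1 + W) = 2*o*(1 + W))
Y(F) = -3/2 (Y(F) = -3/2 + (0/5)/2 = -3/2 + (0*(1/5))/2 = -3/2 + (1/2)*0 = -3/2 + 0 = -3/2)
(Y(C)*j(0, -6))*(-5) = -3*0*(1 - 6)*(-5) = -3*0*(-5)*(-5) = -3/2*0*(-5) = 0*(-5) = 0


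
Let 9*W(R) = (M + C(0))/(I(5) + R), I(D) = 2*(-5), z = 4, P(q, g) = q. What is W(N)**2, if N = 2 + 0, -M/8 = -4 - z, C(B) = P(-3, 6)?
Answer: 3721/5184 ≈ 0.71779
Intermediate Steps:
C(B) = -3
I(D) = -10
M = 64 (M = -8*(-4 - 1*4) = -8*(-4 - 4) = -8*(-8) = 64)
N = 2
W(R) = 61/(9*(-10 + R)) (W(R) = ((64 - 3)/(-10 + R))/9 = (61/(-10 + R))/9 = 61/(9*(-10 + R)))
W(N)**2 = (61/(9*(-10 + 2)))**2 = ((61/9)/(-8))**2 = ((61/9)*(-1/8))**2 = (-61/72)**2 = 3721/5184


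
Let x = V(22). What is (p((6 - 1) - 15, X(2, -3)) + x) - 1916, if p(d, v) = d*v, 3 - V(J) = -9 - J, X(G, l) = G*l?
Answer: -1822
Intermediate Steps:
V(J) = 12 + J (V(J) = 3 - (-9 - J) = 3 + (9 + J) = 12 + J)
x = 34 (x = 12 + 22 = 34)
(p((6 - 1) - 15, X(2, -3)) + x) - 1916 = (((6 - 1) - 15)*(2*(-3)) + 34) - 1916 = ((5 - 15)*(-6) + 34) - 1916 = (-10*(-6) + 34) - 1916 = (60 + 34) - 1916 = 94 - 1916 = -1822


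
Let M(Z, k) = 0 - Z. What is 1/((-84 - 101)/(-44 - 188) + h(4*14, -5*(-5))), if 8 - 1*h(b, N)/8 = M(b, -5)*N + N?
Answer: 232/2567033 ≈ 9.0377e-5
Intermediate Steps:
M(Z, k) = -Z
h(b, N) = 64 - 8*N + 8*N*b (h(b, N) = 64 - 8*((-b)*N + N) = 64 - 8*(-N*b + N) = 64 - 8*(N - N*b) = 64 + (-8*N + 8*N*b) = 64 - 8*N + 8*N*b)
1/((-84 - 101)/(-44 - 188) + h(4*14, -5*(-5))) = 1/((-84 - 101)/(-44 - 188) + (64 - (-40)*(-5) + 8*(-5*(-5))*(4*14))) = 1/(-185/(-232) + (64 - 8*25 + 8*25*56)) = 1/(-185*(-1/232) + (64 - 200 + 11200)) = 1/(185/232 + 11064) = 1/(2567033/232) = 232/2567033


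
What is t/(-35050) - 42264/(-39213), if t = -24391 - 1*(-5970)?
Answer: 244855097/152712850 ≈ 1.6034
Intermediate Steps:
t = -18421 (t = -24391 + 5970 = -18421)
t/(-35050) - 42264/(-39213) = -18421/(-35050) - 42264/(-39213) = -18421*(-1/35050) - 42264*(-1/39213) = 18421/35050 + 4696/4357 = 244855097/152712850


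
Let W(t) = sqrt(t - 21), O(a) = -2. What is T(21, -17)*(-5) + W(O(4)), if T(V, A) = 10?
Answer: -50 + I*sqrt(23) ≈ -50.0 + 4.7958*I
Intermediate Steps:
W(t) = sqrt(-21 + t)
T(21, -17)*(-5) + W(O(4)) = 10*(-5) + sqrt(-21 - 2) = -50 + sqrt(-23) = -50 + I*sqrt(23)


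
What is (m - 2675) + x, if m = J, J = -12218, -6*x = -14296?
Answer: -37531/3 ≈ -12510.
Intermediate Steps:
x = 7148/3 (x = -⅙*(-14296) = 7148/3 ≈ 2382.7)
m = -12218
(m - 2675) + x = (-12218 - 2675) + 7148/3 = -14893 + 7148/3 = -37531/3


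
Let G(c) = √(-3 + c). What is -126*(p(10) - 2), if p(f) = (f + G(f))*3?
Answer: -3528 - 378*√7 ≈ -4528.1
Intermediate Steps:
p(f) = 3*f + 3*√(-3 + f) (p(f) = (f + √(-3 + f))*3 = 3*f + 3*√(-3 + f))
-126*(p(10) - 2) = -126*((3*10 + 3*√(-3 + 10)) - 2) = -126*((30 + 3*√7) - 2) = -126*(28 + 3*√7) = -3528 - 378*√7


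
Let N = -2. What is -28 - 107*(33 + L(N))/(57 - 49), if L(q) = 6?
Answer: -4397/8 ≈ -549.63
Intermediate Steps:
-28 - 107*(33 + L(N))/(57 - 49) = -28 - 107*(33 + 6)/(57 - 49) = -28 - 4173/8 = -4397/8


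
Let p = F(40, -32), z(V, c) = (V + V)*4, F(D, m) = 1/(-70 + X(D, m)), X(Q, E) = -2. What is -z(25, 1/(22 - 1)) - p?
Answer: -14399/72 ≈ -199.99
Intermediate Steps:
F(D, m) = -1/72 (F(D, m) = 1/(-70 - 2) = 1/(-72) = -1/72)
z(V, c) = 8*V (z(V, c) = (2*V)*4 = 8*V)
p = -1/72 ≈ -0.013889
-z(25, 1/(22 - 1)) - p = -8*25 - 1*(-1/72) = -1*200 + 1/72 = -200 + 1/72 = -14399/72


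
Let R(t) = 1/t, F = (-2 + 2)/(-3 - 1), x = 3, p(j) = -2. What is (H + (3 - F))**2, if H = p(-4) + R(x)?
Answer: 16/9 ≈ 1.7778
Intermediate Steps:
F = 0 (F = 0/(-4) = 0*(-1/4) = 0)
H = -5/3 (H = -2 + 1/3 = -5/3 ≈ -1.6667)
(H + (3 - F))**2 = (-5/3 + (3 - 1*0))**2 = (-5/3 + (3 + 0))**2 = (-5/3 + 3)**2 = (4/3)**2 = 16/9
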